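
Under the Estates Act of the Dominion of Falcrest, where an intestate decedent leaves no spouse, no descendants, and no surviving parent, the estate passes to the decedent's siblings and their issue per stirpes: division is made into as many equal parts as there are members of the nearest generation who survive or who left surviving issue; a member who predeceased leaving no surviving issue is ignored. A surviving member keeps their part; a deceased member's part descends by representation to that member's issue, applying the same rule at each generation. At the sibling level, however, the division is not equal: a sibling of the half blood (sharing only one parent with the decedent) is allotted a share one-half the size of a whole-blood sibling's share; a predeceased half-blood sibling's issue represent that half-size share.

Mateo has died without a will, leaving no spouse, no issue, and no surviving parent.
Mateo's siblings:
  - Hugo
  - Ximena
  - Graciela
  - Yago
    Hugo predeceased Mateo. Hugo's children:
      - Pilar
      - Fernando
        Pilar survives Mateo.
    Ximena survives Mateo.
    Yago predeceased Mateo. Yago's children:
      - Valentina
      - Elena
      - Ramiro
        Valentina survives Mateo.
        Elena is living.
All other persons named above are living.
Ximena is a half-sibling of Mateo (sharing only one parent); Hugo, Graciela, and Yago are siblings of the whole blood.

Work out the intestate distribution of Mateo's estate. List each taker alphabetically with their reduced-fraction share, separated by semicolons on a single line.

Elena 2/21; Fernando 1/7; Graciela 2/7; Pilar 1/7; Ramiro 2/21; Valentina 2/21; Ximena 1/7

No spouse, descendants, or parent survives, so the estate passes to Mateo's siblings per stirpes.
Half-blood siblings count for one-half the weight of whole-blood siblings at the initial division.
Dividing 1 in proportion to weights (total weight 7/2): Hugo (weight 1) → 2/7; Ximena (weight 1/2) → 1/7; Graciela (weight 1) → 2/7; Yago (weight 1) → 2/7.
Hugo predeceased; the 2/7 allotted to Hugo's branch passes to Hugo's issue by representation.
The 2/7 is divided into 2 equal shares of 1/7 among Pilar, Fernando.
Pilar is living and takes 1/7.
Fernando is living and takes 1/7.
Ximena is living and takes 1/7.
Graciela is living and takes 2/7.
Yago predeceased; the 2/7 allotted to Yago's branch passes to Yago's issue by representation.
The 2/7 is divided into 3 equal shares of 2/21 among Valentina, Elena, Ramiro.
Valentina is living and takes 2/21.
Elena is living and takes 2/21.
Ramiro is living and takes 2/21.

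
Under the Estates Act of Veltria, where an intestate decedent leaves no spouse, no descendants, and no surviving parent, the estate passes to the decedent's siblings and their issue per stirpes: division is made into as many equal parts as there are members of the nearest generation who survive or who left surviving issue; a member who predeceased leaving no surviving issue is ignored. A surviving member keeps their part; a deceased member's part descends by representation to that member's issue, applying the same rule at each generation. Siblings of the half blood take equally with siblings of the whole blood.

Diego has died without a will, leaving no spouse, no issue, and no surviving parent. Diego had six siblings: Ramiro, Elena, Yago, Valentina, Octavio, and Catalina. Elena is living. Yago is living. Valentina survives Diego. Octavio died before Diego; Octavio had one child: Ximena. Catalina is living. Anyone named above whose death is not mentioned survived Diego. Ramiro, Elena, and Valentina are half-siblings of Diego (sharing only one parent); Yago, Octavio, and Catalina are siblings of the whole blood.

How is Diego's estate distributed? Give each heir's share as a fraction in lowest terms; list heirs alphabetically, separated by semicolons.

Catalina 1/6; Elena 1/6; Ramiro 1/6; Valentina 1/6; Ximena 1/6; Yago 1/6

No spouse, descendants, or parent survives, so the estate passes to Diego's siblings per stirpes.
Half-blood and whole-blood siblings take equally under the stated rule.
The estate is divided into 6 equal shares of 1/6 among Ramiro, Elena, Yago, Valentina, Octavio, Catalina.
Ramiro is living and takes 1/6.
Elena is living and takes 1/6.
Yago is living and takes 1/6.
Valentina is living and takes 1/6.
Octavio predeceased; the 1/6 allotted to Octavio's branch passes to Octavio's issue by representation.
Ximena is the sole taker at this level and receives the full 1/6.
Catalina is living and takes 1/6.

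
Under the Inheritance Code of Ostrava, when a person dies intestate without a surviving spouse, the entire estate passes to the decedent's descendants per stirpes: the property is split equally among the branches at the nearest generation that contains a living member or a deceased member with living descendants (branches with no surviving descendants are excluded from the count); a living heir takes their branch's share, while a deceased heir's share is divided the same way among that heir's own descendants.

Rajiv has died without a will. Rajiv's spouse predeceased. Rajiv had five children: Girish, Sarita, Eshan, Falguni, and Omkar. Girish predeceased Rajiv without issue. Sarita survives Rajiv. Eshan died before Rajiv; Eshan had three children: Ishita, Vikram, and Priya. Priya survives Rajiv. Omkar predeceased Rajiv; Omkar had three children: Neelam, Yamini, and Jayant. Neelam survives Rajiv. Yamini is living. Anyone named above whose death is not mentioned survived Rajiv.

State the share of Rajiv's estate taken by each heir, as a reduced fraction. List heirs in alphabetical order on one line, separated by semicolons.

Falguni 1/4; Ishita 1/12; Jayant 1/12; Neelam 1/12; Priya 1/12; Sarita 1/4; Vikram 1/12; Yamini 1/12

There is no surviving spouse, so the entire estate passes to Rajiv's descendants per stirpes.
Girish left no surviving issue, so that branch lapses and is disregarded.
The estate is divided into 4 equal shares of 1/4 among Sarita, Eshan, Falguni, Omkar.
Sarita is living and takes 1/4.
Eshan predeceased; the 1/4 allotted to Eshan's branch passes to Eshan's issue by representation.
The 1/4 is divided into 3 equal shares of 1/12 among Ishita, Vikram, Priya.
Ishita is living and takes 1/12.
Vikram is living and takes 1/12.
Priya is living and takes 1/12.
Falguni is living and takes 1/4.
Omkar predeceased; the 1/4 allotted to Omkar's branch passes to Omkar's issue by representation.
The 1/4 is divided into 3 equal shares of 1/12 among Neelam, Yamini, Jayant.
Neelam is living and takes 1/12.
Yamini is living and takes 1/12.
Jayant is living and takes 1/12.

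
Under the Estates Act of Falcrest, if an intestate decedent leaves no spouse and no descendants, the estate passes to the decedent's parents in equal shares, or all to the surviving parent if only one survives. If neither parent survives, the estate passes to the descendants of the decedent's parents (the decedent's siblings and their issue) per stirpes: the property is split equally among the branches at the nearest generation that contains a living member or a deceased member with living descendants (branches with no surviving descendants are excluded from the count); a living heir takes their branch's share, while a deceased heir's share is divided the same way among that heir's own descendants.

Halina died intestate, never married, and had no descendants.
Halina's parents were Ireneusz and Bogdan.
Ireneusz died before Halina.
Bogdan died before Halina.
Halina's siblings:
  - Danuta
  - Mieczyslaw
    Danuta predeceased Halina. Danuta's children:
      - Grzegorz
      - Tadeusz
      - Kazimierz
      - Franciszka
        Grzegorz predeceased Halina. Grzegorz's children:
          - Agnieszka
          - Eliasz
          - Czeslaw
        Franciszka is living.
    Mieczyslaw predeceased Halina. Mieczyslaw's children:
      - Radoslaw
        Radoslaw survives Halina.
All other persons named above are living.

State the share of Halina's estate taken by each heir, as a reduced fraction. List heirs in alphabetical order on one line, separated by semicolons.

Agnieszka 1/24; Czeslaw 1/24; Eliasz 1/24; Franciszka 1/8; Kazimierz 1/8; Radoslaw 1/2; Tadeusz 1/8

Neither parent survives and there are no descendants, so the estate passes to Halina's siblings and their issue per stirpes.
The estate is divided into 2 equal shares of 1/2 among Danuta, Mieczyslaw.
Danuta predeceased; the 1/2 allotted to Danuta's branch passes to Danuta's issue by representation.
The 1/2 is divided into 4 equal shares of 1/8 among Grzegorz, Tadeusz, Kazimierz, Franciszka.
Grzegorz predeceased; the 1/8 allotted to Grzegorz's branch passes to Grzegorz's issue by representation.
The 1/8 is divided into 3 equal shares of 1/24 among Agnieszka, Eliasz, Czeslaw.
Agnieszka is living and takes 1/24.
Eliasz is living and takes 1/24.
Czeslaw is living and takes 1/24.
Tadeusz is living and takes 1/8.
Kazimierz is living and takes 1/8.
Franciszka is living and takes 1/8.
Mieczyslaw predeceased; the 1/2 allotted to Mieczyslaw's branch passes to Mieczyslaw's issue by representation.
Radoslaw is the sole taker at this level and receives the full 1/2.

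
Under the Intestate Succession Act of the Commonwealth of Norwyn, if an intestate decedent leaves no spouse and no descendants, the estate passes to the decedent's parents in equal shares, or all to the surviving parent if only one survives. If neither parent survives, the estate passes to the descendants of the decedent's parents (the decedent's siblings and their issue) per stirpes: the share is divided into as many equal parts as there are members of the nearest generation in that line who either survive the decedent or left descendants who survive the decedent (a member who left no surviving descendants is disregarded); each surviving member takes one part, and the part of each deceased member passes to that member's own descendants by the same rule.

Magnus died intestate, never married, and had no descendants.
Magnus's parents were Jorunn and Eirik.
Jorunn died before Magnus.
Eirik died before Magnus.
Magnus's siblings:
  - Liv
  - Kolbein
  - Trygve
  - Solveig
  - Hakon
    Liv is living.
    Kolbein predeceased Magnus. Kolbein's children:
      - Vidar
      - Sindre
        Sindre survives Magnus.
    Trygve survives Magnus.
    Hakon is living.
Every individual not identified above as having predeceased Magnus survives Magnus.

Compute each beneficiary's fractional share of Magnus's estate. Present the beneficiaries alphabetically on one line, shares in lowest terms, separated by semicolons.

Neither parent survives and there are no descendants, so the estate passes to Magnus's siblings and their issue per stirpes.
The estate is divided into 5 equal shares of 1/5 among Liv, Kolbein, Trygve, Solveig, Hakon.
Liv is living and takes 1/5.
Kolbein predeceased; the 1/5 allotted to Kolbein's branch passes to Kolbein's issue by representation.
The 1/5 is divided into 2 equal shares of 1/10 among Vidar, Sindre.
Vidar is living and takes 1/10.
Sindre is living and takes 1/10.
Trygve is living and takes 1/5.
Solveig is living and takes 1/5.
Hakon is living and takes 1/5.

Hakon 1/5; Liv 1/5; Sindre 1/10; Solveig 1/5; Trygve 1/5; Vidar 1/10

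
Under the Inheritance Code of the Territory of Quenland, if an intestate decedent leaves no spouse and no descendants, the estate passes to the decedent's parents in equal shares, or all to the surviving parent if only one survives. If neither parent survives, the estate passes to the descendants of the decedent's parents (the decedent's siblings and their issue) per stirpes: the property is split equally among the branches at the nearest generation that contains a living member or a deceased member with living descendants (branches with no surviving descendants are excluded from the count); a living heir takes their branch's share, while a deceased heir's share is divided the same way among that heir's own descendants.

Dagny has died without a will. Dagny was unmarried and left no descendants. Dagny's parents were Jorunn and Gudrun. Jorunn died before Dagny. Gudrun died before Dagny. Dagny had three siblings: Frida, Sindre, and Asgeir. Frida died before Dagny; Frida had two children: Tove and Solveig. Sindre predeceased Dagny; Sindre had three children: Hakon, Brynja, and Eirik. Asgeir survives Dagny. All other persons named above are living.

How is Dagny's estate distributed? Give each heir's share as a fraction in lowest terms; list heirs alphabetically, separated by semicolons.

Asgeir 1/3; Brynja 1/9; Eirik 1/9; Hakon 1/9; Solveig 1/6; Tove 1/6

Neither parent survives and there are no descendants, so the estate passes to Dagny's siblings and their issue per stirpes.
The estate is divided into 3 equal shares of 1/3 among Frida, Sindre, Asgeir.
Frida predeceased; the 1/3 allotted to Frida's branch passes to Frida's issue by representation.
The 1/3 is divided into 2 equal shares of 1/6 among Tove, Solveig.
Tove is living and takes 1/6.
Solveig is living and takes 1/6.
Sindre predeceased; the 1/3 allotted to Sindre's branch passes to Sindre's issue by representation.
The 1/3 is divided into 3 equal shares of 1/9 among Hakon, Brynja, Eirik.
Hakon is living and takes 1/9.
Brynja is living and takes 1/9.
Eirik is living and takes 1/9.
Asgeir is living and takes 1/3.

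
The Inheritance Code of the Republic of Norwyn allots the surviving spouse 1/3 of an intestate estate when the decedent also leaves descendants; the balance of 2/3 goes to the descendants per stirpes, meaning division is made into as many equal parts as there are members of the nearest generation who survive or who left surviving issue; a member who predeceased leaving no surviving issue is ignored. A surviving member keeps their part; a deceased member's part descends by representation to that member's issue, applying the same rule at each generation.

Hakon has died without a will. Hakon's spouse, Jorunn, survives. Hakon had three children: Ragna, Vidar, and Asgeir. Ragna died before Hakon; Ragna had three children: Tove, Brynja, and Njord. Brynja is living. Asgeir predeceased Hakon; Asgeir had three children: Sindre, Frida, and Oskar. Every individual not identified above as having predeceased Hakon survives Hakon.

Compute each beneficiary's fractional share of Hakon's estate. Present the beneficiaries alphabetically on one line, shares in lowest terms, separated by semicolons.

Jorunn, as surviving spouse, takes 1/3.
The remaining 2/3 passes to Hakon's descendants per stirpes.
The 2/3 is divided into 3 equal shares of 2/9 among Ragna, Vidar, Asgeir.
Ragna predeceased; the 2/9 allotted to Ragna's branch passes to Ragna's issue by representation.
The 2/9 is divided into 3 equal shares of 2/27 among Tove, Brynja, Njord.
Tove is living and takes 2/27.
Brynja is living and takes 2/27.
Njord is living and takes 2/27.
Vidar is living and takes 2/9.
Asgeir predeceased; the 2/9 allotted to Asgeir's branch passes to Asgeir's issue by representation.
The 2/9 is divided into 3 equal shares of 2/27 among Sindre, Frida, Oskar.
Sindre is living and takes 2/27.
Frida is living and takes 2/27.
Oskar is living and takes 2/27.

Brynja 2/27; Frida 2/27; Jorunn 1/3; Njord 2/27; Oskar 2/27; Sindre 2/27; Tove 2/27; Vidar 2/9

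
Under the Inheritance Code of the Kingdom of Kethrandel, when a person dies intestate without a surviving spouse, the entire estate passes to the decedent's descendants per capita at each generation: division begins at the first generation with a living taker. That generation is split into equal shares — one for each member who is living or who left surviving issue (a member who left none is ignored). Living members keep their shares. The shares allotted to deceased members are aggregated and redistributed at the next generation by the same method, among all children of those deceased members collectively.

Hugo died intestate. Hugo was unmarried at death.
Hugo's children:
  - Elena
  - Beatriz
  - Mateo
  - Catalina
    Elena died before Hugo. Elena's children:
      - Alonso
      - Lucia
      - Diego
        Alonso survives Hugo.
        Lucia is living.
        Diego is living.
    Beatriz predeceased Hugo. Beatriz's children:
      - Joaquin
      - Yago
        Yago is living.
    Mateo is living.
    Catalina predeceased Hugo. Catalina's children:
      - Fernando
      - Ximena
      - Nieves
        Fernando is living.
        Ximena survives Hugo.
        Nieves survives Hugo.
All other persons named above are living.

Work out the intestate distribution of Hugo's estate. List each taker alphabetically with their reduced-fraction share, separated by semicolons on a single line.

Alonso 3/32; Diego 3/32; Fernando 3/32; Joaquin 3/32; Lucia 3/32; Mateo 1/4; Nieves 3/32; Ximena 3/32; Yago 3/32

There is no surviving spouse, so the entire estate passes to Hugo's descendants per capita at each generation.
At generation 1 (Elena, Beatriz, Mateo, Catalina) there are 4 shares of (1)/4 = 1/4 each.
Living: Mateo — each takes 1/4.
Deceased: Elena, Beatriz, and Catalina. Their combined 3/4 is pooled and carried to generation 2.
At generation 2 (Alonso, Lucia, Diego, Joaquin, Yago, Fernando, Ximena, Nieves) there are 8 shares of (3/4)/8 = 3/32 each.
Living: Alonso, Lucia, Diego, Joaquin, Yago, Fernando, Ximena, and Nieves — each takes 3/32.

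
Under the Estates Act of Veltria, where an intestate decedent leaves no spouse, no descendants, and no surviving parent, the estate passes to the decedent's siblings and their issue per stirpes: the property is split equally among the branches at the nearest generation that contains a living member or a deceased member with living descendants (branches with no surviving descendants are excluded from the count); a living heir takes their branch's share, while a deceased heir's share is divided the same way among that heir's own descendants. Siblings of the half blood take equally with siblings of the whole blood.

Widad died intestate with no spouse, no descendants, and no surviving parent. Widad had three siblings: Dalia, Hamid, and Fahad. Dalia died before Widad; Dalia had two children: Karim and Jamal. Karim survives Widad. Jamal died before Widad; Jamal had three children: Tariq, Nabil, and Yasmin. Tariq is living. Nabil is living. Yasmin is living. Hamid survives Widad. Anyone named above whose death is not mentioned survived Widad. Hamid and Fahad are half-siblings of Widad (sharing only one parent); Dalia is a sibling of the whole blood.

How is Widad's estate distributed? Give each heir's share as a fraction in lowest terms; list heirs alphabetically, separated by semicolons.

No spouse, descendants, or parent survives, so the estate passes to Widad's siblings per stirpes.
Half-blood and whole-blood siblings take equally under the stated rule.
The estate is divided into 3 equal shares of 1/3 among Dalia, Hamid, Fahad.
Dalia predeceased; the 1/3 allotted to Dalia's branch passes to Dalia's issue by representation.
The 1/3 is divided into 2 equal shares of 1/6 among Karim, Jamal.
Karim is living and takes 1/6.
Jamal predeceased; the 1/6 allotted to Jamal's branch passes to Jamal's issue by representation.
The 1/6 is divided into 3 equal shares of 1/18 among Tariq, Nabil, Yasmin.
Tariq is living and takes 1/18.
Nabil is living and takes 1/18.
Yasmin is living and takes 1/18.
Hamid is living and takes 1/3.
Fahad is living and takes 1/3.

Fahad 1/3; Hamid 1/3; Karim 1/6; Nabil 1/18; Tariq 1/18; Yasmin 1/18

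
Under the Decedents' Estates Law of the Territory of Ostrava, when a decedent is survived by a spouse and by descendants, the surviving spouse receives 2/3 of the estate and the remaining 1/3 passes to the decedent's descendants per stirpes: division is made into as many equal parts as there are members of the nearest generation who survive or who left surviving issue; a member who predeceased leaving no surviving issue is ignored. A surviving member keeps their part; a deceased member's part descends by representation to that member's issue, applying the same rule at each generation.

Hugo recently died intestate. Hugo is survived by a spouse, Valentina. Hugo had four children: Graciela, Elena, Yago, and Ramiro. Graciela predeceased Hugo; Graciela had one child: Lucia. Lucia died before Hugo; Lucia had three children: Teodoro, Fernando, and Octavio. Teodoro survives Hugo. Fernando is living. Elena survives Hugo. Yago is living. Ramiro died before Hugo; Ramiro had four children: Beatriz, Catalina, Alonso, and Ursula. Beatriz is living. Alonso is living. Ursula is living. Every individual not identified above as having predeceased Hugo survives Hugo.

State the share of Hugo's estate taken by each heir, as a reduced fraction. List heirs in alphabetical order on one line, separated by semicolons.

Valentina, as surviving spouse, takes 2/3.
The remaining 1/3 passes to Hugo's descendants per stirpes.
The 1/3 is divided into 4 equal shares of 1/12 among Graciela, Elena, Yago, Ramiro.
Graciela predeceased; the 1/12 allotted to Graciela's branch passes to Graciela's issue by representation.
Lucia's line is the sole branch at this level, so the full 1/12 passes to Lucia's issue by representation.
The 1/12 is divided into 3 equal shares of 1/36 among Teodoro, Fernando, Octavio.
Teodoro is living and takes 1/36.
Fernando is living and takes 1/36.
Octavio is living and takes 1/36.
Elena is living and takes 1/12.
Yago is living and takes 1/12.
Ramiro predeceased; the 1/12 allotted to Ramiro's branch passes to Ramiro's issue by representation.
The 1/12 is divided into 4 equal shares of 1/48 among Beatriz, Catalina, Alonso, Ursula.
Beatriz is living and takes 1/48.
Catalina is living and takes 1/48.
Alonso is living and takes 1/48.
Ursula is living and takes 1/48.

Alonso 1/48; Beatriz 1/48; Catalina 1/48; Elena 1/12; Fernando 1/36; Octavio 1/36; Teodoro 1/36; Ursula 1/48; Valentina 2/3; Yago 1/12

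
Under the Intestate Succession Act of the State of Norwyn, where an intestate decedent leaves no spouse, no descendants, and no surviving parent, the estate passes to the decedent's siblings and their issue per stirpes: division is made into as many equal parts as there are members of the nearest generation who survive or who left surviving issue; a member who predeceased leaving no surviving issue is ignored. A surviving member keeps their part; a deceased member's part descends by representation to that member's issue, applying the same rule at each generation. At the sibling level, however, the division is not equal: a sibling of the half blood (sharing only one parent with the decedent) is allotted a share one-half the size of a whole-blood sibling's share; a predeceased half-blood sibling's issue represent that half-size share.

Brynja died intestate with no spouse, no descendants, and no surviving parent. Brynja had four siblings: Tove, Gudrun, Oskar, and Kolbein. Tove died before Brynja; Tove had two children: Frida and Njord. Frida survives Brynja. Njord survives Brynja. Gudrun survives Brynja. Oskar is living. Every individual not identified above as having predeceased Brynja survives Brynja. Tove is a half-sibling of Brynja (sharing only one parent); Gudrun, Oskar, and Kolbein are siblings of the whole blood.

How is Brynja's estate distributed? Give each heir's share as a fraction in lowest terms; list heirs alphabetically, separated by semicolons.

Frida 1/14; Gudrun 2/7; Kolbein 2/7; Njord 1/14; Oskar 2/7

No spouse, descendants, or parent survives, so the estate passes to Brynja's siblings per stirpes.
Half-blood siblings count for one-half the weight of whole-blood siblings at the initial division.
Dividing 1 in proportion to weights (total weight 7/2): Tove (weight 1/2) → 1/7; Gudrun (weight 1) → 2/7; Oskar (weight 1) → 2/7; Kolbein (weight 1) → 2/7.
Tove predeceased; the 1/7 allotted to Tove's branch passes to Tove's issue by representation.
The 1/7 is divided into 2 equal shares of 1/14 among Frida, Njord.
Frida is living and takes 1/14.
Njord is living and takes 1/14.
Gudrun is living and takes 2/7.
Oskar is living and takes 2/7.
Kolbein is living and takes 2/7.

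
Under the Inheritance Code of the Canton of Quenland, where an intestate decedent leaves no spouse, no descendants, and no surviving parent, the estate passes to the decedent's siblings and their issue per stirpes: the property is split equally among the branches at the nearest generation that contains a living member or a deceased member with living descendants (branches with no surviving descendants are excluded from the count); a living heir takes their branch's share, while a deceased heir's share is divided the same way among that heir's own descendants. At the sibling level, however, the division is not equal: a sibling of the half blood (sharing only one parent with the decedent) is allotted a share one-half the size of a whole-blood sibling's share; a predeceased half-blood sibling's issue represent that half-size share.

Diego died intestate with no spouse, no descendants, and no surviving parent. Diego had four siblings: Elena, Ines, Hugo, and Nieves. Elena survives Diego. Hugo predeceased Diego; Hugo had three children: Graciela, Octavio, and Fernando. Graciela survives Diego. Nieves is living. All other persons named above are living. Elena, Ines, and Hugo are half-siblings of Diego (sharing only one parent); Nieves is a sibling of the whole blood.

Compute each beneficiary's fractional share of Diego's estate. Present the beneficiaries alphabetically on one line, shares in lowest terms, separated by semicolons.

Elena 1/5; Fernando 1/15; Graciela 1/15; Ines 1/5; Nieves 2/5; Octavio 1/15

No spouse, descendants, or parent survives, so the estate passes to Diego's siblings per stirpes.
Half-blood siblings count for one-half the weight of whole-blood siblings at the initial division.
Dividing 1 in proportion to weights (total weight 5/2): Elena (weight 1/2) → 1/5; Ines (weight 1/2) → 1/5; Hugo (weight 1/2) → 1/5; Nieves (weight 1) → 2/5.
Elena is living and takes 1/5.
Ines is living and takes 1/5.
Hugo predeceased; the 1/5 allotted to Hugo's branch passes to Hugo's issue by representation.
The 1/5 is divided into 3 equal shares of 1/15 among Graciela, Octavio, Fernando.
Graciela is living and takes 1/15.
Octavio is living and takes 1/15.
Fernando is living and takes 1/15.
Nieves is living and takes 2/5.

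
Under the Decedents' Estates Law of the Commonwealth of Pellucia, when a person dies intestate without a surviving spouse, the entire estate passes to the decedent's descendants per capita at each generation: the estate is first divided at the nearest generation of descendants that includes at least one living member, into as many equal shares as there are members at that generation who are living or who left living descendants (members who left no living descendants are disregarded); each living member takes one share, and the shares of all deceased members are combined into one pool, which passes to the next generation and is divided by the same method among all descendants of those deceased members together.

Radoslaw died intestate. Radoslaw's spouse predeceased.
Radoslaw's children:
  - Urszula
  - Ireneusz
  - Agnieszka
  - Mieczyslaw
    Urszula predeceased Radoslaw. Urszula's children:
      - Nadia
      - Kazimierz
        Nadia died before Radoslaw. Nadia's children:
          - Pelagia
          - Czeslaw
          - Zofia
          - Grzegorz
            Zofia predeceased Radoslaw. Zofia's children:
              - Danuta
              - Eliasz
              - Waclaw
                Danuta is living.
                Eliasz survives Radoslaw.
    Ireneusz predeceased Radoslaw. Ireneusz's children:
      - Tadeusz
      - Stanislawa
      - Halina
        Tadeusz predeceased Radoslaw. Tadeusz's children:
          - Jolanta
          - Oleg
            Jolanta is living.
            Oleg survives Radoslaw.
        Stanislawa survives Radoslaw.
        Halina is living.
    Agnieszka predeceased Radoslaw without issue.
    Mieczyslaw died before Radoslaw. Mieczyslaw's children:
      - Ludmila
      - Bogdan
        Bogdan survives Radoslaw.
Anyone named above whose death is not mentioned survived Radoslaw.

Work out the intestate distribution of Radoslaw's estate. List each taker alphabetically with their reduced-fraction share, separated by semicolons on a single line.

There is no surviving spouse, so the entire estate passes to Radoslaw's descendants per capita at each generation.
No one at generation 1 (Urszula, Ireneusz, Mieczyslaw) is living; moving to the next generation.
At generation 2 (Nadia, Kazimierz, Tadeusz, Stanislawa, Halina, Ludmila, Bogdan) there are 7 shares of (1)/7 = 1/7 each.
Living: Kazimierz, Stanislawa, Halina, Ludmila, and Bogdan — each takes 1/7.
Deceased: Nadia and Tadeusz. Their combined 2/7 is pooled and carried to generation 3.
At generation 3 (Pelagia, Czeslaw, Zofia, Grzegorz, Jolanta, Oleg) there are 6 shares of (2/7)/6 = 1/21 each.
Living: Pelagia, Czeslaw, Grzegorz, Jolanta, and Oleg — each takes 1/21.
Deceased: Zofia. That 1/21 share is carried to generation 4.
At generation 4 (Danuta, Eliasz, Waclaw) there are 3 shares of (1/21)/3 = 1/63 each.
Living: Danuta, Eliasz, and Waclaw — each takes 1/63.

Bogdan 1/7; Czeslaw 1/21; Danuta 1/63; Eliasz 1/63; Grzegorz 1/21; Halina 1/7; Jolanta 1/21; Kazimierz 1/7; Ludmila 1/7; Oleg 1/21; Pelagia 1/21; Stanislawa 1/7; Waclaw 1/63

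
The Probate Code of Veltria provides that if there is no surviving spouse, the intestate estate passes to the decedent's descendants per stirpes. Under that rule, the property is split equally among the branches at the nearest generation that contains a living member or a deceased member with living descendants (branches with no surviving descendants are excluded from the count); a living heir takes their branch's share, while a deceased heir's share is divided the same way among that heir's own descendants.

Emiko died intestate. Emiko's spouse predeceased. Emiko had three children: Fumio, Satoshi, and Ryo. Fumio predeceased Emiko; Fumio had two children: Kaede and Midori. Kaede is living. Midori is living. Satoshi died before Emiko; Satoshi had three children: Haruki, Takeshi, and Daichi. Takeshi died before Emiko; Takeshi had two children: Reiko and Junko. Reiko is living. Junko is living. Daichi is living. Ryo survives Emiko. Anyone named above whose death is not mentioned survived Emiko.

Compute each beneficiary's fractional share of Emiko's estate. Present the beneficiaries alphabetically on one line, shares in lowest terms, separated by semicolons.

Daichi 1/9; Haruki 1/9; Junko 1/18; Kaede 1/6; Midori 1/6; Reiko 1/18; Ryo 1/3

There is no surviving spouse, so the entire estate passes to Emiko's descendants per stirpes.
The estate is divided into 3 equal shares of 1/3 among Fumio, Satoshi, Ryo.
Fumio predeceased; the 1/3 allotted to Fumio's branch passes to Fumio's issue by representation.
The 1/3 is divided into 2 equal shares of 1/6 among Kaede, Midori.
Kaede is living and takes 1/6.
Midori is living and takes 1/6.
Satoshi predeceased; the 1/3 allotted to Satoshi's branch passes to Satoshi's issue by representation.
The 1/3 is divided into 3 equal shares of 1/9 among Haruki, Takeshi, Daichi.
Haruki is living and takes 1/9.
Takeshi predeceased; the 1/9 allotted to Takeshi's branch passes to Takeshi's issue by representation.
The 1/9 is divided into 2 equal shares of 1/18 among Reiko, Junko.
Reiko is living and takes 1/18.
Junko is living and takes 1/18.
Daichi is living and takes 1/9.
Ryo is living and takes 1/3.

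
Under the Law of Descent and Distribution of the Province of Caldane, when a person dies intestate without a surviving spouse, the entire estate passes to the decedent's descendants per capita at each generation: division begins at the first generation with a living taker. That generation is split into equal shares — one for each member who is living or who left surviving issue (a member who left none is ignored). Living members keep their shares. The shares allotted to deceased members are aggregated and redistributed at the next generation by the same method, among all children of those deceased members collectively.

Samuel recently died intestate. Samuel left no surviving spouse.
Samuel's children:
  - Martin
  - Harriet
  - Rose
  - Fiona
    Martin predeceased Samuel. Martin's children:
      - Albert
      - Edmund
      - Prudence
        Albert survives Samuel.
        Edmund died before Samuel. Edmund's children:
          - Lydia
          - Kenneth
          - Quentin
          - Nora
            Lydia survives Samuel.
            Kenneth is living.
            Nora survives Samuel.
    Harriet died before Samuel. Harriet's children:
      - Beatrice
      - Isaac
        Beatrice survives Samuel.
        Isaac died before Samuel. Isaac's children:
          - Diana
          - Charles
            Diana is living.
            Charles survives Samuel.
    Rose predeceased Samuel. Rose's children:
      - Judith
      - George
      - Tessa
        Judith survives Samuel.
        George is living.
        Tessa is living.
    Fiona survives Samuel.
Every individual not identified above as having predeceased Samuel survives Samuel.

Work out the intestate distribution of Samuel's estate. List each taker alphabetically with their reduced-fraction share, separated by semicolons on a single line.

There is no surviving spouse, so the entire estate passes to Samuel's descendants per capita at each generation.
At generation 1 (Martin, Harriet, Rose, Fiona) there are 4 shares of (1)/4 = 1/4 each.
Living: Fiona — each takes 1/4.
Deceased: Martin, Harriet, and Rose. Their combined 3/4 is pooled and carried to generation 2.
At generation 2 (Albert, Edmund, Prudence, Beatrice, Isaac, Judith, George, Tessa) there are 8 shares of (3/4)/8 = 3/32 each.
Living: Albert, Prudence, Beatrice, Judith, George, and Tessa — each takes 3/32.
Deceased: Edmund and Isaac. Their combined 3/16 is pooled and carried to generation 3.
At generation 3 (Lydia, Kenneth, Quentin, Nora, Diana, Charles) there are 6 shares of (3/16)/6 = 1/32 each.
Living: Lydia, Kenneth, Quentin, Nora, Diana, and Charles — each takes 1/32.

Albert 3/32; Beatrice 3/32; Charles 1/32; Diana 1/32; Fiona 1/4; George 3/32; Judith 3/32; Kenneth 1/32; Lydia 1/32; Nora 1/32; Prudence 3/32; Quentin 1/32; Tessa 3/32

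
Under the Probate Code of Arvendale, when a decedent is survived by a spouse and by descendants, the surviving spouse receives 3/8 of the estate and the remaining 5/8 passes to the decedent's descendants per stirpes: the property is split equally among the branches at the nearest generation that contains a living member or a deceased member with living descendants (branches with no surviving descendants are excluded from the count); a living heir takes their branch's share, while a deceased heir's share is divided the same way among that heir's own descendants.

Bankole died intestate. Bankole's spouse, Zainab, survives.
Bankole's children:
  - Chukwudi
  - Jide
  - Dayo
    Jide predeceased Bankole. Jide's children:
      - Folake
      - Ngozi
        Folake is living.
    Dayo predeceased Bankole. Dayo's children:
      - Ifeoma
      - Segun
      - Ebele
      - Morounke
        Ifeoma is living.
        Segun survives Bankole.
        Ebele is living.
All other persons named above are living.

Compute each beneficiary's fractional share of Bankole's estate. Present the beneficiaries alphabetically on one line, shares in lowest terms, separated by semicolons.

Chukwudi 5/24; Ebele 5/96; Folake 5/48; Ifeoma 5/96; Morounke 5/96; Ngozi 5/48; Segun 5/96; Zainab 3/8

Zainab, as surviving spouse, takes 3/8.
The remaining 5/8 passes to Bankole's descendants per stirpes.
The 5/8 is divided into 3 equal shares of 5/24 among Chukwudi, Jide, Dayo.
Chukwudi is living and takes 5/24.
Jide predeceased; the 5/24 allotted to Jide's branch passes to Jide's issue by representation.
The 5/24 is divided into 2 equal shares of 5/48 among Folake, Ngozi.
Folake is living and takes 5/48.
Ngozi is living and takes 5/48.
Dayo predeceased; the 5/24 allotted to Dayo's branch passes to Dayo's issue by representation.
The 5/24 is divided into 4 equal shares of 5/96 among Ifeoma, Segun, Ebele, Morounke.
Ifeoma is living and takes 5/96.
Segun is living and takes 5/96.
Ebele is living and takes 5/96.
Morounke is living and takes 5/96.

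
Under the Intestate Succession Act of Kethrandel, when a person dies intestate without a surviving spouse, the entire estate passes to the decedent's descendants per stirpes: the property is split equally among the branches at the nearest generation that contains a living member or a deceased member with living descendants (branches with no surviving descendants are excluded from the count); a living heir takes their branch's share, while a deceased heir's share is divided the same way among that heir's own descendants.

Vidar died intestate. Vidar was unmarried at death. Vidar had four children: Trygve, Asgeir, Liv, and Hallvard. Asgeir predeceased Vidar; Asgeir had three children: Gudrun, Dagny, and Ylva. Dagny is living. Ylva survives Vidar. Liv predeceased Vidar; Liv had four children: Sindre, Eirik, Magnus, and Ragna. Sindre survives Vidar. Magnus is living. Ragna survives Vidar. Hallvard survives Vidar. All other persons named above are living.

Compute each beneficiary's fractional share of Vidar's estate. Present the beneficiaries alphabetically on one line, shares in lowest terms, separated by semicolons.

There is no surviving spouse, so the entire estate passes to Vidar's descendants per stirpes.
The estate is divided into 4 equal shares of 1/4 among Trygve, Asgeir, Liv, Hallvard.
Trygve is living and takes 1/4.
Asgeir predeceased; the 1/4 allotted to Asgeir's branch passes to Asgeir's issue by representation.
The 1/4 is divided into 3 equal shares of 1/12 among Gudrun, Dagny, Ylva.
Gudrun is living and takes 1/12.
Dagny is living and takes 1/12.
Ylva is living and takes 1/12.
Liv predeceased; the 1/4 allotted to Liv's branch passes to Liv's issue by representation.
The 1/4 is divided into 4 equal shares of 1/16 among Sindre, Eirik, Magnus, Ragna.
Sindre is living and takes 1/16.
Eirik is living and takes 1/16.
Magnus is living and takes 1/16.
Ragna is living and takes 1/16.
Hallvard is living and takes 1/4.

Dagny 1/12; Eirik 1/16; Gudrun 1/12; Hallvard 1/4; Magnus 1/16; Ragna 1/16; Sindre 1/16; Trygve 1/4; Ylva 1/12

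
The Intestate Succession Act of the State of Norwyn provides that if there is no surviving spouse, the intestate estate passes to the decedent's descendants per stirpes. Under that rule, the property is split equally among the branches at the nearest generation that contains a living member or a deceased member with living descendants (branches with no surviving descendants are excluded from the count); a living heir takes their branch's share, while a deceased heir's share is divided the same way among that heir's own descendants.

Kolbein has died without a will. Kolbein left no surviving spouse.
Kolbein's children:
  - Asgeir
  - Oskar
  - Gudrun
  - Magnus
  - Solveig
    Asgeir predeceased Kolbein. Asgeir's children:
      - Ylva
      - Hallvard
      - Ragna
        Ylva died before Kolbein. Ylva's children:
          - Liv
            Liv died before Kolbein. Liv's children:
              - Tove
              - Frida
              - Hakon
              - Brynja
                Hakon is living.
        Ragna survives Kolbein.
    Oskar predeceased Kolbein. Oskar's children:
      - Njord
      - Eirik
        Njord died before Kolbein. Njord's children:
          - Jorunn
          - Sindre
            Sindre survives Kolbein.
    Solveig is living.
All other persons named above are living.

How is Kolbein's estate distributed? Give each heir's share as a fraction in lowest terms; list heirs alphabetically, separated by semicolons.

There is no surviving spouse, so the entire estate passes to Kolbein's descendants per stirpes.
The estate is divided into 5 equal shares of 1/5 among Asgeir, Oskar, Gudrun, Magnus, Solveig.
Asgeir predeceased; the 1/5 allotted to Asgeir's branch passes to Asgeir's issue by representation.
The 1/5 is divided into 3 equal shares of 1/15 among Ylva, Hallvard, Ragna.
Ylva predeceased; the 1/15 allotted to Ylva's branch passes to Ylva's issue by representation.
Liv's line is the sole branch at this level, so the full 1/15 passes to Liv's issue by representation.
The 1/15 is divided into 4 equal shares of 1/60 among Tove, Frida, Hakon, Brynja.
Tove is living and takes 1/60.
Frida is living and takes 1/60.
Hakon is living and takes 1/60.
Brynja is living and takes 1/60.
Hallvard is living and takes 1/15.
Ragna is living and takes 1/15.
Oskar predeceased; the 1/5 allotted to Oskar's branch passes to Oskar's issue by representation.
The 1/5 is divided into 2 equal shares of 1/10 among Njord, Eirik.
Njord predeceased; the 1/10 allotted to Njord's branch passes to Njord's issue by representation.
The 1/10 is divided into 2 equal shares of 1/20 among Jorunn, Sindre.
Jorunn is living and takes 1/20.
Sindre is living and takes 1/20.
Eirik is living and takes 1/10.
Gudrun is living and takes 1/5.
Magnus is living and takes 1/5.
Solveig is living and takes 1/5.

Brynja 1/60; Eirik 1/10; Frida 1/60; Gudrun 1/5; Hakon 1/60; Hallvard 1/15; Jorunn 1/20; Magnus 1/5; Ragna 1/15; Sindre 1/20; Solveig 1/5; Tove 1/60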